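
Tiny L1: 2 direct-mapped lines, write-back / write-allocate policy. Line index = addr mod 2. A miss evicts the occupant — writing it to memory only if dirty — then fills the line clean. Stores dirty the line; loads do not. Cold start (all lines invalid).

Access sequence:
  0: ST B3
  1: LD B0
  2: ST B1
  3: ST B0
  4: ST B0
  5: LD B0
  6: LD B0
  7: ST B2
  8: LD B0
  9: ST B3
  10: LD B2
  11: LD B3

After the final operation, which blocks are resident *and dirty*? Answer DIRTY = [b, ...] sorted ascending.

DIRTY = [3]

0: W B3 -> L1 miss  d=D]
1: R B0 -> L0 miss  d=-]
2: W B1 -> L1 miss wb->B3  d=D]
3: W B0 -> L0 hit  d=D]
4: W B0 -> L0 hit  d=D]
5: R B0 -> L0 hit  d=D]
6: R B0 -> L0 hit  d=D]
7: W B2 -> L0 miss wb->B0  d=D]
8: R B0 -> L0 miss wb->B2  d=-]
9: W B3 -> L1 miss wb->B1  d=D]
10: R B2 -> L0 miss  d=-]
11: R B3 -> L1 hit  d=D]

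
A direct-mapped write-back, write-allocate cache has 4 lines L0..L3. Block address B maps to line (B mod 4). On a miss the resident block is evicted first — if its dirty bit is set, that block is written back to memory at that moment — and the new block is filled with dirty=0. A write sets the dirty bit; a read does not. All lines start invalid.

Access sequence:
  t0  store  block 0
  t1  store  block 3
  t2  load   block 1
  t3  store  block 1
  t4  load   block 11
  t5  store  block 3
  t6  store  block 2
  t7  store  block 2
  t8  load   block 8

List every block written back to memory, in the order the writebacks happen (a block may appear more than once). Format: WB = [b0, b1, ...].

WB = [3, 0]

0: W B0 -> L0 miss  d=D]
1: W B3 -> L3 miss  d=D]
2: R B1 -> L1 miss  d=-]
3: W B1 -> L1 hit  d=D]
4: R B11 -> L3 miss wb->B3  d=-]
5: W B3 -> L3 miss  d=D]
6: W B2 -> L2 miss  d=D]
7: W B2 -> L2 hit  d=D]
8: R B8 -> L0 miss wb->B0  d=-]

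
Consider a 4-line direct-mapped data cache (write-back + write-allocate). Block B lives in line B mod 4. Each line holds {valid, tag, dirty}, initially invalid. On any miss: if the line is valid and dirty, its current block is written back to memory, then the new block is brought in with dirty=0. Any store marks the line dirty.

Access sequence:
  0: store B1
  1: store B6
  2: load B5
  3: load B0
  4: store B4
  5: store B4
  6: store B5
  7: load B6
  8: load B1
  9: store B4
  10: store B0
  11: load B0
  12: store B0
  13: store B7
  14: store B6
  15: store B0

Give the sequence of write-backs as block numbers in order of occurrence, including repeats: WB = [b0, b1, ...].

WB = [1, 5, 4]

  0 | W B1 → L1 miss [D]
  1 | W B6 → L2 miss [D]
  2 | R B5 → L1 miss wb→B1 [-]
  3 | R B0 → L0 miss [-]
  4 | W B4 → L0 miss [D]
  5 | W B4 → L0 hit [D]
  6 | W B5 → L1 hit [D]
  7 | R B6 → L2 hit [D]
  8 | R B1 → L1 miss wb→B5 [-]
  9 | W B4 → L0 hit [D]
  10 | W B0 → L0 miss wb→B4 [D]
  11 | R B0 → L0 hit [D]
  12 | W B0 → L0 hit [D]
  13 | W B7 → L3 miss [D]
  14 | W B6 → L2 hit [D]
  15 | W B0 → L0 hit [D]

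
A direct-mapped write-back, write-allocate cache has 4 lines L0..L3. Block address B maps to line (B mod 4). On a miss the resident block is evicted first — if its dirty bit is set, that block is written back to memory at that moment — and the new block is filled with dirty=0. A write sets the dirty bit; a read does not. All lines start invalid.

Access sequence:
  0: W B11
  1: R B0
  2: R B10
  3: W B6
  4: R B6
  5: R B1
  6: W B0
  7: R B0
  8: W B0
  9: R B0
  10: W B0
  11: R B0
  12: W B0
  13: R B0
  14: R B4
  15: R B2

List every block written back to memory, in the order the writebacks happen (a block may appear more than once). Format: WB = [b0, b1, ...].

0: W B11 -> L3 miss  d=D]
1: R B0 -> L0 miss  d=-]
2: R B10 -> L2 miss  d=-]
3: W B6 -> L2 miss  d=D]
4: R B6 -> L2 hit  d=D]
5: R B1 -> L1 miss  d=-]
6: W B0 -> L0 hit  d=D]
7: R B0 -> L0 hit  d=D]
8: W B0 -> L0 hit  d=D]
9: R B0 -> L0 hit  d=D]
10: W B0 -> L0 hit  d=D]
11: R B0 -> L0 hit  d=D]
12: W B0 -> L0 hit  d=D]
13: R B0 -> L0 hit  d=D]
14: R B4 -> L0 miss wb->B0  d=-]
15: R B2 -> L2 miss wb->B6  d=-]

WB = [0, 6]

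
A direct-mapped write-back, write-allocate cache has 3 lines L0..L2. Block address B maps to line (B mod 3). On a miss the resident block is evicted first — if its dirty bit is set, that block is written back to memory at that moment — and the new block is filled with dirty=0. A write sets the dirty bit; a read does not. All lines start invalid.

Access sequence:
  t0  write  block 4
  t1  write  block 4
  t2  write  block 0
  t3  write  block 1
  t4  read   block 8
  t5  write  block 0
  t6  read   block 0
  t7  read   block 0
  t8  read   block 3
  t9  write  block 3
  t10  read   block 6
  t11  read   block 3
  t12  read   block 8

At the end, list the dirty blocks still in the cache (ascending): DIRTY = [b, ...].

0: W B4 → L1 miss [D]
1: W B4 → L1 hit [D]
2: W B0 → L0 miss [D]
3: W B1 → L1 miss wb→B4 [D]
4: R B8 → L2 miss [-]
5: W B0 → L0 hit [D]
6: R B0 → L0 hit [D]
7: R B0 → L0 hit [D]
8: R B3 → L0 miss wb→B0 [-]
9: W B3 → L0 hit [D]
10: R B6 → L0 miss wb→B3 [-]
11: R B3 → L0 miss [-]
12: R B8 → L2 hit [-]

DIRTY = [1]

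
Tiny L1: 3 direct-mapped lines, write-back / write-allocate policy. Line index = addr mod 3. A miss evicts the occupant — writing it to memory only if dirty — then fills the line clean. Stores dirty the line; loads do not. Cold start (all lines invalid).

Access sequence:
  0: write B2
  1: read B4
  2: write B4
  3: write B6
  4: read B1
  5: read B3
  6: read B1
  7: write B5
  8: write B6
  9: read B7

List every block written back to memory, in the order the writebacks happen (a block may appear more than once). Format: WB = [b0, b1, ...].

  0 | W B2 → L2 miss [D]
  1 | R B4 → L1 miss [-]
  2 | W B4 → L1 hit [D]
  3 | W B6 → L0 miss [D]
  4 | R B1 → L1 miss wb→B4 [-]
  5 | R B3 → L0 miss wb→B6 [-]
  6 | R B1 → L1 hit [-]
  7 | W B5 → L2 miss wb→B2 [D]
  8 | W B6 → L0 miss [D]
  9 | R B7 → L1 miss [-]

WB = [4, 6, 2]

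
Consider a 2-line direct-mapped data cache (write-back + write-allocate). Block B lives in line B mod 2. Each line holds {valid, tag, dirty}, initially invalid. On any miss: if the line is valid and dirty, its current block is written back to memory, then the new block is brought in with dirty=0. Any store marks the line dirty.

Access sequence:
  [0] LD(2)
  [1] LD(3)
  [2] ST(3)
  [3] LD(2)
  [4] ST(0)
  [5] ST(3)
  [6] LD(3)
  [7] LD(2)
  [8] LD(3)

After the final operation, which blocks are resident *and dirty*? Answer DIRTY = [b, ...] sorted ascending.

DIRTY = [3]

0: R B2 -> L0 miss  d=-]
1: R B3 -> L1 miss  d=-]
2: W B3 -> L1 hit  d=D]
3: R B2 -> L0 hit  d=-]
4: W B0 -> L0 miss  d=D]
5: W B3 -> L1 hit  d=D]
6: R B3 -> L1 hit  d=D]
7: R B2 -> L0 miss wb->B0  d=-]
8: R B3 -> L1 hit  d=D]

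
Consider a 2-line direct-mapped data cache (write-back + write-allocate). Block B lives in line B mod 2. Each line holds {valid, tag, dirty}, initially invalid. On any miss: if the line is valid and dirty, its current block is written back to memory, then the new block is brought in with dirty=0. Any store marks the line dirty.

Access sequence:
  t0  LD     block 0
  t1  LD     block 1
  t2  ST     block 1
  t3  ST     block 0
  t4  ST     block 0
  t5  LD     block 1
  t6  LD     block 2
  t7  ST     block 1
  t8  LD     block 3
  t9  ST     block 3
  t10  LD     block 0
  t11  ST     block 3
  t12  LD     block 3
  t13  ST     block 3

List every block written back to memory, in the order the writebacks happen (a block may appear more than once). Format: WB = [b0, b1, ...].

  0 | R B0 → L0 miss [-]
  1 | R B1 → L1 miss [-]
  2 | W B1 → L1 hit [D]
  3 | W B0 → L0 hit [D]
  4 | W B0 → L0 hit [D]
  5 | R B1 → L1 hit [D]
  6 | R B2 → L0 miss wb→B0 [-]
  7 | W B1 → L1 hit [D]
  8 | R B3 → L1 miss wb→B1 [-]
  9 | W B3 → L1 hit [D]
  10 | R B0 → L0 miss [-]
  11 | W B3 → L1 hit [D]
  12 | R B3 → L1 hit [D]
  13 | W B3 → L1 hit [D]

WB = [0, 1]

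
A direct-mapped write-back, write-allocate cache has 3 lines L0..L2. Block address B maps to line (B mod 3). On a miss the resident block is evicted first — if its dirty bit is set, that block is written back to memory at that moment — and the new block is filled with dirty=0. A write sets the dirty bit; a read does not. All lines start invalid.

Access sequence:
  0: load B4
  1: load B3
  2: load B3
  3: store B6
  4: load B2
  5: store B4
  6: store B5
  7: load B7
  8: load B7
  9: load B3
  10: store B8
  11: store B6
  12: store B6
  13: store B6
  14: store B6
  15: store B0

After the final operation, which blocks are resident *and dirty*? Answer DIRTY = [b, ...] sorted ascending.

0: R B4 → L1 miss [-]
1: R B3 → L0 miss [-]
2: R B3 → L0 hit [-]
3: W B6 → L0 miss [D]
4: R B2 → L2 miss [-]
5: W B4 → L1 hit [D]
6: W B5 → L2 miss [D]
7: R B7 → L1 miss wb→B4 [-]
8: R B7 → L1 hit [-]
9: R B3 → L0 miss wb→B6 [-]
10: W B8 → L2 miss wb→B5 [D]
11: W B6 → L0 miss [D]
12: W B6 → L0 hit [D]
13: W B6 → L0 hit [D]
14: W B6 → L0 hit [D]
15: W B0 → L0 miss wb→B6 [D]

DIRTY = [0, 8]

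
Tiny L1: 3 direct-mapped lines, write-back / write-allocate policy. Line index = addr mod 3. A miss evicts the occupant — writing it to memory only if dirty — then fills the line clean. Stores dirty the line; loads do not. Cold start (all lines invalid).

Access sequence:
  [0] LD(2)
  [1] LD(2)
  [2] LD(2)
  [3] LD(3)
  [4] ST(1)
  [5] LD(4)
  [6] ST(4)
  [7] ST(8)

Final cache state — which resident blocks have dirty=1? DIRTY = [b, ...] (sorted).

0: R B2 → L2 miss [-]
1: R B2 → L2 hit [-]
2: R B2 → L2 hit [-]
3: R B3 → L0 miss [-]
4: W B1 → L1 miss [D]
5: R B4 → L1 miss wb→B1 [-]
6: W B4 → L1 hit [D]
7: W B8 → L2 miss [D]

DIRTY = [4, 8]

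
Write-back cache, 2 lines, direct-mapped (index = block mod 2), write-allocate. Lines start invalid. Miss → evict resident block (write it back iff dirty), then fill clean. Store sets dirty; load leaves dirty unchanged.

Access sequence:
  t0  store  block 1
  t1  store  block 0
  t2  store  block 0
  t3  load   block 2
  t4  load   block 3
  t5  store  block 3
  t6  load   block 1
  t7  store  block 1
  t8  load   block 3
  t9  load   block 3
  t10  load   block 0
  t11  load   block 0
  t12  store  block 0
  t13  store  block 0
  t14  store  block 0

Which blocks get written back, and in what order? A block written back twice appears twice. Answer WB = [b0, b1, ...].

0: W B1 → L1 miss [D]
1: W B0 → L0 miss [D]
2: W B0 → L0 hit [D]
3: R B2 → L0 miss wb→B0 [-]
4: R B3 → L1 miss wb→B1 [-]
5: W B3 → L1 hit [D]
6: R B1 → L1 miss wb→B3 [-]
7: W B1 → L1 hit [D]
8: R B3 → L1 miss wb→B1 [-]
9: R B3 → L1 hit [-]
10: R B0 → L0 miss [-]
11: R B0 → L0 hit [-]
12: W B0 → L0 hit [D]
13: W B0 → L0 hit [D]
14: W B0 → L0 hit [D]

WB = [0, 1, 3, 1]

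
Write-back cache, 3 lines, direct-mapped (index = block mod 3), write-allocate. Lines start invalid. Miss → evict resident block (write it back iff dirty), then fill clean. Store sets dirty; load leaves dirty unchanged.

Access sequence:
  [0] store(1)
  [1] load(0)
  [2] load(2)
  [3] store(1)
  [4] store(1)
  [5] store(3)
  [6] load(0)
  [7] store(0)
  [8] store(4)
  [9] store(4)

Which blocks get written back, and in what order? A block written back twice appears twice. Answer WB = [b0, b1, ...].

WB = [3, 1]

  0 | W B1 → L1 miss [D]
  1 | R B0 → L0 miss [-]
  2 | R B2 → L2 miss [-]
  3 | W B1 → L1 hit [D]
  4 | W B1 → L1 hit [D]
  5 | W B3 → L0 miss [D]
  6 | R B0 → L0 miss wb→B3 [-]
  7 | W B0 → L0 hit [D]
  8 | W B4 → L1 miss wb→B1 [D]
  9 | W B4 → L1 hit [D]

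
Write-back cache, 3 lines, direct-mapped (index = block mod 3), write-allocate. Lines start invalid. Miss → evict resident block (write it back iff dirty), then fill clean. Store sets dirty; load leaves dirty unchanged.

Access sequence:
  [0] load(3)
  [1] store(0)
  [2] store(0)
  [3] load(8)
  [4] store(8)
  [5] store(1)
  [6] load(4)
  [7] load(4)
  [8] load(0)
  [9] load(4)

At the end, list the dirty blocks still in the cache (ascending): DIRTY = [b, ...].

0: R B3 → L0 miss [-]
1: W B0 → L0 miss [D]
2: W B0 → L0 hit [D]
3: R B8 → L2 miss [-]
4: W B8 → L2 hit [D]
5: W B1 → L1 miss [D]
6: R B4 → L1 miss wb→B1 [-]
7: R B4 → L1 hit [-]
8: R B0 → L0 hit [D]
9: R B4 → L1 hit [-]

DIRTY = [0, 8]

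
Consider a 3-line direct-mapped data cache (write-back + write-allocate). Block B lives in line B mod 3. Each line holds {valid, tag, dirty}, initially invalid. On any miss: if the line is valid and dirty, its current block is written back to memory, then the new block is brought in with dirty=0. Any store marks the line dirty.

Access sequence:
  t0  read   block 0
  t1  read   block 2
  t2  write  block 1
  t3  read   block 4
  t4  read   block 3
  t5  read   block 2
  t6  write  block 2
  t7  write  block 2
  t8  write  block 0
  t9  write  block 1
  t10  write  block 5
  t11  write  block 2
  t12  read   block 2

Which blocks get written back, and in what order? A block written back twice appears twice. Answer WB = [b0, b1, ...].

0: R B0 -> L0 miss  d=-]
1: R B2 -> L2 miss  d=-]
2: W B1 -> L1 miss  d=D]
3: R B4 -> L1 miss wb->B1  d=-]
4: R B3 -> L0 miss  d=-]
5: R B2 -> L2 hit  d=-]
6: W B2 -> L2 hit  d=D]
7: W B2 -> L2 hit  d=D]
8: W B0 -> L0 miss  d=D]
9: W B1 -> L1 miss  d=D]
10: W B5 -> L2 miss wb->B2  d=D]
11: W B2 -> L2 miss wb->B5  d=D]
12: R B2 -> L2 hit  d=D]

WB = [1, 2, 5]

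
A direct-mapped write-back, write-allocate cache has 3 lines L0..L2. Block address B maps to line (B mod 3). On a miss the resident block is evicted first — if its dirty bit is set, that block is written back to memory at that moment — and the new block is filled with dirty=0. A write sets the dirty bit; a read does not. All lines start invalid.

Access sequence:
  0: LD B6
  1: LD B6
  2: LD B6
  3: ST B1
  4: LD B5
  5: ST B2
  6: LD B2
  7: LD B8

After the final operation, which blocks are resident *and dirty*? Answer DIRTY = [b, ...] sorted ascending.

0: R B6 -> L0 miss  d=-]
1: R B6 -> L0 hit  d=-]
2: R B6 -> L0 hit  d=-]
3: W B1 -> L1 miss  d=D]
4: R B5 -> L2 miss  d=-]
5: W B2 -> L2 miss  d=D]
6: R B2 -> L2 hit  d=D]
7: R B8 -> L2 miss wb->B2  d=-]

DIRTY = [1]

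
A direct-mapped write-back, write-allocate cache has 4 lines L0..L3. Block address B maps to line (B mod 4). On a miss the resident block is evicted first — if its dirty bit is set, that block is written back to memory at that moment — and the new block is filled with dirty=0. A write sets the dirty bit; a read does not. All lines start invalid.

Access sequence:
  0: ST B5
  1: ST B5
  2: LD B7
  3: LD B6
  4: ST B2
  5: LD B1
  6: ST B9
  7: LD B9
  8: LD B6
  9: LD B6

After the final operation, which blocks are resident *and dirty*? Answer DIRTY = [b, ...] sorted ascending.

DIRTY = [9]

0: W B5 -> L1 miss  d=D]
1: W B5 -> L1 hit  d=D]
2: R B7 -> L3 miss  d=-]
3: R B6 -> L2 miss  d=-]
4: W B2 -> L2 miss  d=D]
5: R B1 -> L1 miss wb->B5  d=-]
6: W B9 -> L1 miss  d=D]
7: R B9 -> L1 hit  d=D]
8: R B6 -> L2 miss wb->B2  d=-]
9: R B6 -> L2 hit  d=-]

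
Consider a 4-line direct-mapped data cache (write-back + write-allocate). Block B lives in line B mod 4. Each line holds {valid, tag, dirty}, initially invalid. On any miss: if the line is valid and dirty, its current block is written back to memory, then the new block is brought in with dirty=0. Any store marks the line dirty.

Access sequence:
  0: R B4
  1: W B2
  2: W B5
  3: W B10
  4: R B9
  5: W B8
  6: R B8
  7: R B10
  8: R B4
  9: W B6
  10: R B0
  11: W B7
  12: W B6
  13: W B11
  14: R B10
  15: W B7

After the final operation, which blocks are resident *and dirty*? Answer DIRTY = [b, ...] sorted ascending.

0: R B4 -> L0 miss  d=-]
1: W B2 -> L2 miss  d=D]
2: W B5 -> L1 miss  d=D]
3: W B10 -> L2 miss wb->B2  d=D]
4: R B9 -> L1 miss wb->B5  d=-]
5: W B8 -> L0 miss  d=D]
6: R B8 -> L0 hit  d=D]
7: R B10 -> L2 hit  d=D]
8: R B4 -> L0 miss wb->B8  d=-]
9: W B6 -> L2 miss wb->B10  d=D]
10: R B0 -> L0 miss  d=-]
11: W B7 -> L3 miss  d=D]
12: W B6 -> L2 hit  d=D]
13: W B11 -> L3 miss wb->B7  d=D]
14: R B10 -> L2 miss wb->B6  d=-]
15: W B7 -> L3 miss wb->B11  d=D]

DIRTY = [7]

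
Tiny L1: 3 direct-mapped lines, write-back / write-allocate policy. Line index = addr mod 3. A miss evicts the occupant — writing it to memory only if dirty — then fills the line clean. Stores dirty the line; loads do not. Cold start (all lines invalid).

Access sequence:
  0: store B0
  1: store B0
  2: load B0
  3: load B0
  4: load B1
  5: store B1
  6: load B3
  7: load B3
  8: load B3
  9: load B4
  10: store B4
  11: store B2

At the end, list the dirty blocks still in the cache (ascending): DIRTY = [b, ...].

0: W B0 → L0 miss [D]
1: W B0 → L0 hit [D]
2: R B0 → L0 hit [D]
3: R B0 → L0 hit [D]
4: R B1 → L1 miss [-]
5: W B1 → L1 hit [D]
6: R B3 → L0 miss wb→B0 [-]
7: R B3 → L0 hit [-]
8: R B3 → L0 hit [-]
9: R B4 → L1 miss wb→B1 [-]
10: W B4 → L1 hit [D]
11: W B2 → L2 miss [D]

DIRTY = [2, 4]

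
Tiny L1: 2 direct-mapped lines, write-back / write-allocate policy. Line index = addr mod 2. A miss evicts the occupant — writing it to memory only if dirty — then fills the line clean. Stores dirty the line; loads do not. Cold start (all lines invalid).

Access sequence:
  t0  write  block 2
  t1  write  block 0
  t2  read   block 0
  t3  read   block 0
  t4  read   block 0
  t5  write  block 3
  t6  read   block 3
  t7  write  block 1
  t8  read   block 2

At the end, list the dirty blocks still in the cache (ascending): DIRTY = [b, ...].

0: W B2 → L0 miss [D]
1: W B0 → L0 miss wb→B2 [D]
2: R B0 → L0 hit [D]
3: R B0 → L0 hit [D]
4: R B0 → L0 hit [D]
5: W B3 → L1 miss [D]
6: R B3 → L1 hit [D]
7: W B1 → L1 miss wb→B3 [D]
8: R B2 → L0 miss wb→B0 [-]

DIRTY = [1]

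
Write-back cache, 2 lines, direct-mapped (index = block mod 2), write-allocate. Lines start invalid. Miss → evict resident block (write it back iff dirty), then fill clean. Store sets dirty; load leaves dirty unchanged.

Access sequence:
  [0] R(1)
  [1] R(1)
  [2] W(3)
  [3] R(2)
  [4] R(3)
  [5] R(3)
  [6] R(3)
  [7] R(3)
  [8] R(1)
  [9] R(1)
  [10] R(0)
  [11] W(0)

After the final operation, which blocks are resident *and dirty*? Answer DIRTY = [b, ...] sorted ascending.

DIRTY = [0]

0: R B1 -> L1 miss  d=-]
1: R B1 -> L1 hit  d=-]
2: W B3 -> L1 miss  d=D]
3: R B2 -> L0 miss  d=-]
4: R B3 -> L1 hit  d=D]
5: R B3 -> L1 hit  d=D]
6: R B3 -> L1 hit  d=D]
7: R B3 -> L1 hit  d=D]
8: R B1 -> L1 miss wb->B3  d=-]
9: R B1 -> L1 hit  d=-]
10: R B0 -> L0 miss  d=-]
11: W B0 -> L0 hit  d=D]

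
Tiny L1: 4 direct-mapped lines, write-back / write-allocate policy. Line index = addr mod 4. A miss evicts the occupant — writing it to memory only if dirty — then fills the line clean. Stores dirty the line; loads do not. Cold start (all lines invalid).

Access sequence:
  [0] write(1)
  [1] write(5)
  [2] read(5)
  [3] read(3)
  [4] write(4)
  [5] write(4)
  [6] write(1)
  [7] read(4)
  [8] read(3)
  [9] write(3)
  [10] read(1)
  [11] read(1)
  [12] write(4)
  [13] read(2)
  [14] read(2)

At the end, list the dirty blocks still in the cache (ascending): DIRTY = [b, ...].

  0 | W B1 → L1 miss [D]
  1 | W B5 → L1 miss wb→B1 [D]
  2 | R B5 → L1 hit [D]
  3 | R B3 → L3 miss [-]
  4 | W B4 → L0 miss [D]
  5 | W B4 → L0 hit [D]
  6 | W B1 → L1 miss wb→B5 [D]
  7 | R B4 → L0 hit [D]
  8 | R B3 → L3 hit [-]
  9 | W B3 → L3 hit [D]
  10 | R B1 → L1 hit [D]
  11 | R B1 → L1 hit [D]
  12 | W B4 → L0 hit [D]
  13 | R B2 → L2 miss [-]
  14 | R B2 → L2 hit [-]

DIRTY = [1, 3, 4]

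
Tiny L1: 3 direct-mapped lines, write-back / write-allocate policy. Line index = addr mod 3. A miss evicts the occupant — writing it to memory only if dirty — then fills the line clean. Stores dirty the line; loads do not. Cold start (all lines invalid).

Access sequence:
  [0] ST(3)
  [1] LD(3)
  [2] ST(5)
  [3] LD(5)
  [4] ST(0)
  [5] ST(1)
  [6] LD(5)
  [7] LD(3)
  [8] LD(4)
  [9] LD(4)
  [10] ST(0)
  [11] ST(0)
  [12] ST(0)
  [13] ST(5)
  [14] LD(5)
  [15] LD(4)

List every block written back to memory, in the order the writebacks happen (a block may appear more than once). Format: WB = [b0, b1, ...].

WB = [3, 0, 1]

  0 | W B3 → L0 miss [D]
  1 | R B3 → L0 hit [D]
  2 | W B5 → L2 miss [D]
  3 | R B5 → L2 hit [D]
  4 | W B0 → L0 miss wb→B3 [D]
  5 | W B1 → L1 miss [D]
  6 | R B5 → L2 hit [D]
  7 | R B3 → L0 miss wb→B0 [-]
  8 | R B4 → L1 miss wb→B1 [-]
  9 | R B4 → L1 hit [-]
  10 | W B0 → L0 miss [D]
  11 | W B0 → L0 hit [D]
  12 | W B0 → L0 hit [D]
  13 | W B5 → L2 hit [D]
  14 | R B5 → L2 hit [D]
  15 | R B4 → L1 hit [-]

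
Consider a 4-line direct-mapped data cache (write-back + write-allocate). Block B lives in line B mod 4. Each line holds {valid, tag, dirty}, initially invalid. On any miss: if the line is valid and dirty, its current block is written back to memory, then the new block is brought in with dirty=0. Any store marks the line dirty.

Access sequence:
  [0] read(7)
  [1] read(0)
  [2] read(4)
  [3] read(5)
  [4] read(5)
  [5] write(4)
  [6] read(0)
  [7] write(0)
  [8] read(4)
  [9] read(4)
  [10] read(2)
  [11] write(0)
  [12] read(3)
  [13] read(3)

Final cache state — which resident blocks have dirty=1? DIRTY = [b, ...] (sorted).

DIRTY = [0]

  0 | R B7 → L3 miss [-]
  1 | R B0 → L0 miss [-]
  2 | R B4 → L0 miss [-]
  3 | R B5 → L1 miss [-]
  4 | R B5 → L1 hit [-]
  5 | W B4 → L0 hit [D]
  6 | R B0 → L0 miss wb→B4 [-]
  7 | W B0 → L0 hit [D]
  8 | R B4 → L0 miss wb→B0 [-]
  9 | R B4 → L0 hit [-]
  10 | R B2 → L2 miss [-]
  11 | W B0 → L0 miss [D]
  12 | R B3 → L3 miss [-]
  13 | R B3 → L3 hit [-]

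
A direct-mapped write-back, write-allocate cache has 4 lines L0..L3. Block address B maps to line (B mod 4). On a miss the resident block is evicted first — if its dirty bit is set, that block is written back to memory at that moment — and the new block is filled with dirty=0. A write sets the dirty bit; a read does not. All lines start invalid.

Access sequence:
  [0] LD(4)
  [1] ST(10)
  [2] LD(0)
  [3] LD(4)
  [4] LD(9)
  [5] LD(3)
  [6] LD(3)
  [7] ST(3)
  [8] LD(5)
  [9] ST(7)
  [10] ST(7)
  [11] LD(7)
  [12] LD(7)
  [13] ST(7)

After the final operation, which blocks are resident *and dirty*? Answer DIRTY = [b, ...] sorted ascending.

0: R B4 -> L0 miss  d=-]
1: W B10 -> L2 miss  d=D]
2: R B0 -> L0 miss  d=-]
3: R B4 -> L0 miss  d=-]
4: R B9 -> L1 miss  d=-]
5: R B3 -> L3 miss  d=-]
6: R B3 -> L3 hit  d=-]
7: W B3 -> L3 hit  d=D]
8: R B5 -> L1 miss  d=-]
9: W B7 -> L3 miss wb->B3  d=D]
10: W B7 -> L3 hit  d=D]
11: R B7 -> L3 hit  d=D]
12: R B7 -> L3 hit  d=D]
13: W B7 -> L3 hit  d=D]

DIRTY = [7, 10]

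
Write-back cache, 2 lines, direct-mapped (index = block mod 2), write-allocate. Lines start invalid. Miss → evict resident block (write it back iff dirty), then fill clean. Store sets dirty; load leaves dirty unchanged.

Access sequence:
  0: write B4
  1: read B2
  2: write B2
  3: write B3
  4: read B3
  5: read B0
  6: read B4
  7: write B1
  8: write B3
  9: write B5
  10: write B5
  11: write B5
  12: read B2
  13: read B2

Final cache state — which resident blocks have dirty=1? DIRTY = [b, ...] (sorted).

0: W B4 → L0 miss [D]
1: R B2 → L0 miss wb→B4 [-]
2: W B2 → L0 hit [D]
3: W B3 → L1 miss [D]
4: R B3 → L1 hit [D]
5: R B0 → L0 miss wb→B2 [-]
6: R B4 → L0 miss [-]
7: W B1 → L1 miss wb→B3 [D]
8: W B3 → L1 miss wb→B1 [D]
9: W B5 → L1 miss wb→B3 [D]
10: W B5 → L1 hit [D]
11: W B5 → L1 hit [D]
12: R B2 → L0 miss [-]
13: R B2 → L0 hit [-]

DIRTY = [5]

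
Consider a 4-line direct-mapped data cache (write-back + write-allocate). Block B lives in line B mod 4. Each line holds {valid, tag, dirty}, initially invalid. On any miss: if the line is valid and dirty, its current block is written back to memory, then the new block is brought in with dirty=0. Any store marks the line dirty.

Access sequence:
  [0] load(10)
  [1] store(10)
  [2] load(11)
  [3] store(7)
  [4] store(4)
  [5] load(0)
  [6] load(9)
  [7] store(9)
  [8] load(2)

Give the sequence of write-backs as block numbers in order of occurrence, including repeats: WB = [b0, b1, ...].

WB = [4, 10]

0: R B10 → L2 miss [-]
1: W B10 → L2 hit [D]
2: R B11 → L3 miss [-]
3: W B7 → L3 miss [D]
4: W B4 → L0 miss [D]
5: R B0 → L0 miss wb→B4 [-]
6: R B9 → L1 miss [-]
7: W B9 → L1 hit [D]
8: R B2 → L2 miss wb→B10 [-]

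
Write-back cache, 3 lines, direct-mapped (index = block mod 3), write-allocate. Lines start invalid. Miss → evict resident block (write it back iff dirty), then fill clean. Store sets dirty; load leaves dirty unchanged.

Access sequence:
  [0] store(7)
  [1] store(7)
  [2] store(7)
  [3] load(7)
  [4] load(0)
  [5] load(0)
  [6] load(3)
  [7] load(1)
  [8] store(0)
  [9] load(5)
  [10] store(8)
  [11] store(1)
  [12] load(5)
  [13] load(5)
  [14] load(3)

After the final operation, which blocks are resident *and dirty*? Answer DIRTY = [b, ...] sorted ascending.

DIRTY = [1]

  0 | W B7 → L1 miss [D]
  1 | W B7 → L1 hit [D]
  2 | W B7 → L1 hit [D]
  3 | R B7 → L1 hit [D]
  4 | R B0 → L0 miss [-]
  5 | R B0 → L0 hit [-]
  6 | R B3 → L0 miss [-]
  7 | R B1 → L1 miss wb→B7 [-]
  8 | W B0 → L0 miss [D]
  9 | R B5 → L2 miss [-]
  10 | W B8 → L2 miss [D]
  11 | W B1 → L1 hit [D]
  12 | R B5 → L2 miss wb→B8 [-]
  13 | R B5 → L2 hit [-]
  14 | R B3 → L0 miss wb→B0 [-]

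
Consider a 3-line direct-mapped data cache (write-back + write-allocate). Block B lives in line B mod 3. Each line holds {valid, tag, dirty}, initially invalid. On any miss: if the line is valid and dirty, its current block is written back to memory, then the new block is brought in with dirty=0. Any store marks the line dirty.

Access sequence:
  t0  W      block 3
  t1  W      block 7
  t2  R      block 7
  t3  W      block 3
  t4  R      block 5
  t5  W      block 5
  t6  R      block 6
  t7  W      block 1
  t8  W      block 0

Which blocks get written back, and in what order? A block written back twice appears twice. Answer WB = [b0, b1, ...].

WB = [3, 7]

0: W B3 -> L0 miss  d=D]
1: W B7 -> L1 miss  d=D]
2: R B7 -> L1 hit  d=D]
3: W B3 -> L0 hit  d=D]
4: R B5 -> L2 miss  d=-]
5: W B5 -> L2 hit  d=D]
6: R B6 -> L0 miss wb->B3  d=-]
7: W B1 -> L1 miss wb->B7  d=D]
8: W B0 -> L0 miss  d=D]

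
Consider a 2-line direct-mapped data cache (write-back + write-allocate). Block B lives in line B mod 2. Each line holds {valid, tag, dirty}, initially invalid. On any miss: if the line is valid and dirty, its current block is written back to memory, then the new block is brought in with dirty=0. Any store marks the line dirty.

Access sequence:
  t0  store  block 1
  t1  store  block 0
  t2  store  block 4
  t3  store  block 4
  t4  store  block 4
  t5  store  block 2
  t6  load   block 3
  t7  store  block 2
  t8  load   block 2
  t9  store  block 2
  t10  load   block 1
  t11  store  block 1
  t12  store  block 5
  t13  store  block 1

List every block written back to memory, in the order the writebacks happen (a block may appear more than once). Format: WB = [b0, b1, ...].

WB = [0, 4, 1, 1, 5]

0: W B1 -> L1 miss  d=D]
1: W B0 -> L0 miss  d=D]
2: W B4 -> L0 miss wb->B0  d=D]
3: W B4 -> L0 hit  d=D]
4: W B4 -> L0 hit  d=D]
5: W B2 -> L0 miss wb->B4  d=D]
6: R B3 -> L1 miss wb->B1  d=-]
7: W B2 -> L0 hit  d=D]
8: R B2 -> L0 hit  d=D]
9: W B2 -> L0 hit  d=D]
10: R B1 -> L1 miss  d=-]
11: W B1 -> L1 hit  d=D]
12: W B5 -> L1 miss wb->B1  d=D]
13: W B1 -> L1 miss wb->B5  d=D]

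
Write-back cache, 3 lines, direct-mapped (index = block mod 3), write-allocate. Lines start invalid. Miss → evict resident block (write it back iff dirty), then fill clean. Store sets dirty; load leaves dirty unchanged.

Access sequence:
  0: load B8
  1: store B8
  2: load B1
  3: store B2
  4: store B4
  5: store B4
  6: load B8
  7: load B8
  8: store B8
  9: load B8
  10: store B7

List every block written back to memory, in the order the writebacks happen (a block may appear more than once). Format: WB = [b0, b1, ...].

WB = [8, 2, 4]

  0 | R B8 → L2 miss [-]
  1 | W B8 → L2 hit [D]
  2 | R B1 → L1 miss [-]
  3 | W B2 → L2 miss wb→B8 [D]
  4 | W B4 → L1 miss [D]
  5 | W B4 → L1 hit [D]
  6 | R B8 → L2 miss wb→B2 [-]
  7 | R B8 → L2 hit [-]
  8 | W B8 → L2 hit [D]
  9 | R B8 → L2 hit [D]
  10 | W B7 → L1 miss wb→B4 [D]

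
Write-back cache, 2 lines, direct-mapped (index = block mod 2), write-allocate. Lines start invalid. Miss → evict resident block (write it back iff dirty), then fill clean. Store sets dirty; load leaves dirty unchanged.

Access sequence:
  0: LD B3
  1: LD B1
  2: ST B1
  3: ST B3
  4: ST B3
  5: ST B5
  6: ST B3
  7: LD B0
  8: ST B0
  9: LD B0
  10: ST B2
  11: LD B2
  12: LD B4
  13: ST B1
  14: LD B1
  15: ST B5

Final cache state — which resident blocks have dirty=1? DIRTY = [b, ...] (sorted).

DIRTY = [5]

0: R B3 -> L1 miss  d=-]
1: R B1 -> L1 miss  d=-]
2: W B1 -> L1 hit  d=D]
3: W B3 -> L1 miss wb->B1  d=D]
4: W B3 -> L1 hit  d=D]
5: W B5 -> L1 miss wb->B3  d=D]
6: W B3 -> L1 miss wb->B5  d=D]
7: R B0 -> L0 miss  d=-]
8: W B0 -> L0 hit  d=D]
9: R B0 -> L0 hit  d=D]
10: W B2 -> L0 miss wb->B0  d=D]
11: R B2 -> L0 hit  d=D]
12: R B4 -> L0 miss wb->B2  d=-]
13: W B1 -> L1 miss wb->B3  d=D]
14: R B1 -> L1 hit  d=D]
15: W B5 -> L1 miss wb->B1  d=D]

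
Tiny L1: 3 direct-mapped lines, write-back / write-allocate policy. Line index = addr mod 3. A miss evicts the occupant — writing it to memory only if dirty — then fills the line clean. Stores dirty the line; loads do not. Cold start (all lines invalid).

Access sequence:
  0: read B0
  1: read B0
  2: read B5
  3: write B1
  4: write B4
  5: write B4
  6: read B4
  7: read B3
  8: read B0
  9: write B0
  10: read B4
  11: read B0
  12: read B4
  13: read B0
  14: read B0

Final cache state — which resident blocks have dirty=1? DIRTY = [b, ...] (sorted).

0: R B0 → L0 miss [-]
1: R B0 → L0 hit [-]
2: R B5 → L2 miss [-]
3: W B1 → L1 miss [D]
4: W B4 → L1 miss wb→B1 [D]
5: W B4 → L1 hit [D]
6: R B4 → L1 hit [D]
7: R B3 → L0 miss [-]
8: R B0 → L0 miss [-]
9: W B0 → L0 hit [D]
10: R B4 → L1 hit [D]
11: R B0 → L0 hit [D]
12: R B4 → L1 hit [D]
13: R B0 → L0 hit [D]
14: R B0 → L0 hit [D]

DIRTY = [0, 4]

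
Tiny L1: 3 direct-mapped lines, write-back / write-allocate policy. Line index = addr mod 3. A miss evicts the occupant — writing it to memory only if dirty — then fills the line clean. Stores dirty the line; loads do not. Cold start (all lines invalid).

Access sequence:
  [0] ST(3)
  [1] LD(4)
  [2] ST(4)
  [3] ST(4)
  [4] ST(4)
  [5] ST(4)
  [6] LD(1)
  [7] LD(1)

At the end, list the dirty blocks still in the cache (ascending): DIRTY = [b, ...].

  0 | W B3 → L0 miss [D]
  1 | R B4 → L1 miss [-]
  2 | W B4 → L1 hit [D]
  3 | W B4 → L1 hit [D]
  4 | W B4 → L1 hit [D]
  5 | W B4 → L1 hit [D]
  6 | R B1 → L1 miss wb→B4 [-]
  7 | R B1 → L1 hit [-]

DIRTY = [3]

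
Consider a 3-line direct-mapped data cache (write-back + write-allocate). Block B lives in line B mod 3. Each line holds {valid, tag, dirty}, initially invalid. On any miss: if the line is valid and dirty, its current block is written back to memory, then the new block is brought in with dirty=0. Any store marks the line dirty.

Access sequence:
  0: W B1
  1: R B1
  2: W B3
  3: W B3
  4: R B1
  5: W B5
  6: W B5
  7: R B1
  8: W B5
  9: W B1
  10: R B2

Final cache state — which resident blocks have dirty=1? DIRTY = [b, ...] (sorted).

DIRTY = [1, 3]

0: W B1 → L1 miss [D]
1: R B1 → L1 hit [D]
2: W B3 → L0 miss [D]
3: W B3 → L0 hit [D]
4: R B1 → L1 hit [D]
5: W B5 → L2 miss [D]
6: W B5 → L2 hit [D]
7: R B1 → L1 hit [D]
8: W B5 → L2 hit [D]
9: W B1 → L1 hit [D]
10: R B2 → L2 miss wb→B5 [-]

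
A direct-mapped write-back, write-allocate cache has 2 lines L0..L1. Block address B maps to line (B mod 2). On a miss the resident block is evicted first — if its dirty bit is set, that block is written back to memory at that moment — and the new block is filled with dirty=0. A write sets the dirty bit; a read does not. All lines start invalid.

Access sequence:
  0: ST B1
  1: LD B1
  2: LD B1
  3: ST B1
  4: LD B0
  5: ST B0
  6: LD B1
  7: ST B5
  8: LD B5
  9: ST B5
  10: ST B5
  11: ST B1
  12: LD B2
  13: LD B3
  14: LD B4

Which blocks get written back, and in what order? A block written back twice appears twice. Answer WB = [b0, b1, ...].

  0 | W B1 → L1 miss [D]
  1 | R B1 → L1 hit [D]
  2 | R B1 → L1 hit [D]
  3 | W B1 → L1 hit [D]
  4 | R B0 → L0 miss [-]
  5 | W B0 → L0 hit [D]
  6 | R B1 → L1 hit [D]
  7 | W B5 → L1 miss wb→B1 [D]
  8 | R B5 → L1 hit [D]
  9 | W B5 → L1 hit [D]
  10 | W B5 → L1 hit [D]
  11 | W B1 → L1 miss wb→B5 [D]
  12 | R B2 → L0 miss wb→B0 [-]
  13 | R B3 → L1 miss wb→B1 [-]
  14 | R B4 → L0 miss [-]

WB = [1, 5, 0, 1]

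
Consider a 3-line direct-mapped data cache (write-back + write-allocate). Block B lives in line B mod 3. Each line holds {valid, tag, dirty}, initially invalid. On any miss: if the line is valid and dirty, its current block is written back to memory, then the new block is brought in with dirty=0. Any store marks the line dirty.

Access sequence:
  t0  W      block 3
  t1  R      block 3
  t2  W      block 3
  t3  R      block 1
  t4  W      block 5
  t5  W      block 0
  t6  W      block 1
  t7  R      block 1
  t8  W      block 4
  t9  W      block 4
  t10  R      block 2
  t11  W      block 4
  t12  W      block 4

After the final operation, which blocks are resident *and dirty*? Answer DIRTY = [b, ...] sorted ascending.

0: W B3 -> L0 miss  d=D]
1: R B3 -> L0 hit  d=D]
2: W B3 -> L0 hit  d=D]
3: R B1 -> L1 miss  d=-]
4: W B5 -> L2 miss  d=D]
5: W B0 -> L0 miss wb->B3  d=D]
6: W B1 -> L1 hit  d=D]
7: R B1 -> L1 hit  d=D]
8: W B4 -> L1 miss wb->B1  d=D]
9: W B4 -> L1 hit  d=D]
10: R B2 -> L2 miss wb->B5  d=-]
11: W B4 -> L1 hit  d=D]
12: W B4 -> L1 hit  d=D]

DIRTY = [0, 4]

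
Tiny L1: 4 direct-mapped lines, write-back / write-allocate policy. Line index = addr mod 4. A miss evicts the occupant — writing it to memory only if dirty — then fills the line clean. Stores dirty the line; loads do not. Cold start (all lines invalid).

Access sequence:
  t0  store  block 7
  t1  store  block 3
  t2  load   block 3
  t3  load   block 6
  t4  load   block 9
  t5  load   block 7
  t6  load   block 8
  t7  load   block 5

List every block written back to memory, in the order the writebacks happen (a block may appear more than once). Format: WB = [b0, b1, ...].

WB = [7, 3]

  0 | W B7 → L3 miss [D]
  1 | W B3 → L3 miss wb→B7 [D]
  2 | R B3 → L3 hit [D]
  3 | R B6 → L2 miss [-]
  4 | R B9 → L1 miss [-]
  5 | R B7 → L3 miss wb→B3 [-]
  6 | R B8 → L0 miss [-]
  7 | R B5 → L1 miss [-]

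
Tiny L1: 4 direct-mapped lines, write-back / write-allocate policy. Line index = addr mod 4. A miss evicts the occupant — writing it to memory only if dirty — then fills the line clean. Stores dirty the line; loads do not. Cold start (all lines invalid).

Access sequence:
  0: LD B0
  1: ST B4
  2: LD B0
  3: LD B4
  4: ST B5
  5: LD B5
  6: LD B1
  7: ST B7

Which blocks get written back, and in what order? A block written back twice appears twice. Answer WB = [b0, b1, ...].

WB = [4, 5]

  0 | R B0 → L0 miss [-]
  1 | W B4 → L0 miss [D]
  2 | R B0 → L0 miss wb→B4 [-]
  3 | R B4 → L0 miss [-]
  4 | W B5 → L1 miss [D]
  5 | R B5 → L1 hit [D]
  6 | R B1 → L1 miss wb→B5 [-]
  7 | W B7 → L3 miss [D]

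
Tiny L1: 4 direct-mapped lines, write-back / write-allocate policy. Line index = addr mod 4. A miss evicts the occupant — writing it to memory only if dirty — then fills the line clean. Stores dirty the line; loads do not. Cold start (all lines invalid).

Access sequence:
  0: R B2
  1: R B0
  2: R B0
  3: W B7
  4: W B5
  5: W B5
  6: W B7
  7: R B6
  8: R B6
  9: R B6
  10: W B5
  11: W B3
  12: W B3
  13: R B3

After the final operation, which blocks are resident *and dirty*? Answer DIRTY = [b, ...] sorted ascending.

DIRTY = [3, 5]

0: R B2 -> L2 miss  d=-]
1: R B0 -> L0 miss  d=-]
2: R B0 -> L0 hit  d=-]
3: W B7 -> L3 miss  d=D]
4: W B5 -> L1 miss  d=D]
5: W B5 -> L1 hit  d=D]
6: W B7 -> L3 hit  d=D]
7: R B6 -> L2 miss  d=-]
8: R B6 -> L2 hit  d=-]
9: R B6 -> L2 hit  d=-]
10: W B5 -> L1 hit  d=D]
11: W B3 -> L3 miss wb->B7  d=D]
12: W B3 -> L3 hit  d=D]
13: R B3 -> L3 hit  d=D]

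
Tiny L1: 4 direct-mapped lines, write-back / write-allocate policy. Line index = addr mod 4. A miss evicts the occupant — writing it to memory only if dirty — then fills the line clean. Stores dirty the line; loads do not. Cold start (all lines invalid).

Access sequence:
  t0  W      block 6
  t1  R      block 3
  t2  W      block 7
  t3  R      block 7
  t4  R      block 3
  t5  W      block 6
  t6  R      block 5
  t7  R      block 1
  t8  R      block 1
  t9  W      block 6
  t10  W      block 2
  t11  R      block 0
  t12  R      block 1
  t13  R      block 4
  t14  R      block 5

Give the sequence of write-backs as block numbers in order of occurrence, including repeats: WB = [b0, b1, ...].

WB = [7, 6]

  0 | W B6 → L2 miss [D]
  1 | R B3 → L3 miss [-]
  2 | W B7 → L3 miss [D]
  3 | R B7 → L3 hit [D]
  4 | R B3 → L3 miss wb→B7 [-]
  5 | W B6 → L2 hit [D]
  6 | R B5 → L1 miss [-]
  7 | R B1 → L1 miss [-]
  8 | R B1 → L1 hit [-]
  9 | W B6 → L2 hit [D]
  10 | W B2 → L2 miss wb→B6 [D]
  11 | R B0 → L0 miss [-]
  12 | R B1 → L1 hit [-]
  13 | R B4 → L0 miss [-]
  14 | R B5 → L1 miss [-]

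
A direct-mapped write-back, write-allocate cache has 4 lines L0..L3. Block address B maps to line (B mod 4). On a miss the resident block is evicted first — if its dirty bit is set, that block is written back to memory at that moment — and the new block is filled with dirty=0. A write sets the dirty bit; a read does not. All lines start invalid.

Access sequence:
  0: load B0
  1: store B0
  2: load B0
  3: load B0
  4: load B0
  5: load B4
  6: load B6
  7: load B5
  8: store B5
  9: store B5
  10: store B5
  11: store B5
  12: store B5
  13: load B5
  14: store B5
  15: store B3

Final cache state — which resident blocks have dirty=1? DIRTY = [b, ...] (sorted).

DIRTY = [3, 5]

  0 | R B0 → L0 miss [-]
  1 | W B0 → L0 hit [D]
  2 | R B0 → L0 hit [D]
  3 | R B0 → L0 hit [D]
  4 | R B0 → L0 hit [D]
  5 | R B4 → L0 miss wb→B0 [-]
  6 | R B6 → L2 miss [-]
  7 | R B5 → L1 miss [-]
  8 | W B5 → L1 hit [D]
  9 | W B5 → L1 hit [D]
  10 | W B5 → L1 hit [D]
  11 | W B5 → L1 hit [D]
  12 | W B5 → L1 hit [D]
  13 | R B5 → L1 hit [D]
  14 | W B5 → L1 hit [D]
  15 | W B3 → L3 miss [D]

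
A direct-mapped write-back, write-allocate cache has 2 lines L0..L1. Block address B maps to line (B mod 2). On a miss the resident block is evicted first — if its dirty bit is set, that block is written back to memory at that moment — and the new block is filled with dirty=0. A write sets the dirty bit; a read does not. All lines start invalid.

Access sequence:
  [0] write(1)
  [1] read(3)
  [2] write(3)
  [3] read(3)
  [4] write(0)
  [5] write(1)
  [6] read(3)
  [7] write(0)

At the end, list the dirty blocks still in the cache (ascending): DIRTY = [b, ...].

DIRTY = [0]

0: W B1 → L1 miss [D]
1: R B3 → L1 miss wb→B1 [-]
2: W B3 → L1 hit [D]
3: R B3 → L1 hit [D]
4: W B0 → L0 miss [D]
5: W B1 → L1 miss wb→B3 [D]
6: R B3 → L1 miss wb→B1 [-]
7: W B0 → L0 hit [D]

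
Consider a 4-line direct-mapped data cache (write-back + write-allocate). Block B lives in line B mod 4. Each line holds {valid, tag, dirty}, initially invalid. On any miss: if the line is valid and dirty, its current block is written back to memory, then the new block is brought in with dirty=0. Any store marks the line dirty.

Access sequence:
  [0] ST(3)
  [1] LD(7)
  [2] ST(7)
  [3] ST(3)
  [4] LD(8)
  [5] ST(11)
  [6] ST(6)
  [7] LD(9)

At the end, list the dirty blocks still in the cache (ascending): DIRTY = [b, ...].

  0 | W B3 → L3 miss [D]
  1 | R B7 → L3 miss wb→B3 [-]
  2 | W B7 → L3 hit [D]
  3 | W B3 → L3 miss wb→B7 [D]
  4 | R B8 → L0 miss [-]
  5 | W B11 → L3 miss wb→B3 [D]
  6 | W B6 → L2 miss [D]
  7 | R B9 → L1 miss [-]

DIRTY = [6, 11]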